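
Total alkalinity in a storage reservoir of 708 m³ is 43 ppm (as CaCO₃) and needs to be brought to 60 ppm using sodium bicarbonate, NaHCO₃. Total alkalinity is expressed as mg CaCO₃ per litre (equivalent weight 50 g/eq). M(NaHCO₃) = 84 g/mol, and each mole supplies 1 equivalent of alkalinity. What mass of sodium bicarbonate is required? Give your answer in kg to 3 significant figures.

20.2 kg

Volume: 708 m³ = 708,000 L.
Alkalinity to add: (60 − 43) = 17 mg/L as CaCO₃ × 708,000 L = 12,040 g as CaCO₃.
Equivalents: 12,040 g ÷ 50 g/eq = 240.7 eq.
NaHCO₃ supplies 1 eq per mole → 240.7 mol.
Mass: 240.7 mol × 84 g/mol = 20,220 g.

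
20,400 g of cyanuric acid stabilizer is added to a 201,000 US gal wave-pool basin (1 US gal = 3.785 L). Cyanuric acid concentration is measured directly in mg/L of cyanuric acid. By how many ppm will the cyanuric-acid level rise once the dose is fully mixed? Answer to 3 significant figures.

Volume: 201,000 US gal × 3.785 L/gal = 760,785 L.
Rise: 20,400 g / 760,785 L × 1000 = 26.81 mg/L.

26.8 ppm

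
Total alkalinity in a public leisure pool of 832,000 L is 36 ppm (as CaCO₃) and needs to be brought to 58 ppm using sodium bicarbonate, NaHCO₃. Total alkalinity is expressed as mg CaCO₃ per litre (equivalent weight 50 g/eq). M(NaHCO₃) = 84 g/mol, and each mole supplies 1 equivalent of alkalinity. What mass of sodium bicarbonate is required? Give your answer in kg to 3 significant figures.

Alkalinity to add: (58 − 36) = 22 mg/L as CaCO₃ × 832,000 L = 18,300 g as CaCO₃.
Equivalents: 18,300 g ÷ 50 g/eq = 366.1 eq.
NaHCO₃ supplies 1 eq per mole → 366.1 mol.
Mass: 366.1 mol × 84 g/mol = 30,750 g.

30.8 kg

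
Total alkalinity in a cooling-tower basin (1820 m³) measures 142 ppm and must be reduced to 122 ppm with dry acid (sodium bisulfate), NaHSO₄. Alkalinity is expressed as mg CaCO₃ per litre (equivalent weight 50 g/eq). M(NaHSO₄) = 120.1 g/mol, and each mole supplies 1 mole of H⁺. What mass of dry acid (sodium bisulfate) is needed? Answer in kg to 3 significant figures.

87.4 kg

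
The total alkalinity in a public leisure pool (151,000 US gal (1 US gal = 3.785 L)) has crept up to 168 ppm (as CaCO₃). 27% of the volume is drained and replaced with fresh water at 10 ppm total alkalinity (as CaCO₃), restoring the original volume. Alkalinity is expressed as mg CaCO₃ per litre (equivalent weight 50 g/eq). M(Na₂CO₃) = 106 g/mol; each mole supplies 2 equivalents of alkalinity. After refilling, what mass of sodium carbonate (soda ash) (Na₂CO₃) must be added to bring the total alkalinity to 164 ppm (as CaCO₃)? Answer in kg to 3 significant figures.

Volume: 151,000 US gal × 3.785 L/gal = 571,535 L.
After draining 27% and refilling: 168 × 0.73 + 10 × 0.27 = 125.34 ppm.
Deficit to target: 164 − 125.34 = 38.66 mg/L.
As CaCO₃: 38.66 mg/L × 571,535 L = 22,100 g; ÷ 50 g/eq ÷ 2 = 221 mol Na₂CO₃.
Mass: 221 × 106 = 23,420 g.

23.4 kg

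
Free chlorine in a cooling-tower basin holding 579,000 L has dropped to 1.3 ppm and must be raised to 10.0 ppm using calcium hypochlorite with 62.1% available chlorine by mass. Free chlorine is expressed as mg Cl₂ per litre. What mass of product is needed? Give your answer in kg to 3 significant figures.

8.11 kg

Chlorine deficit: 10.0 − 1.3 = 8.7 ppm = 8.7 mg/L as Cl₂.
Cl₂ equivalent needed: 8.7 mg/L × 579,000 L = 5,037,000 mg = 5037 g.
Product at 62.1% available chlorine: 5037 / 0.621 = 8112 g.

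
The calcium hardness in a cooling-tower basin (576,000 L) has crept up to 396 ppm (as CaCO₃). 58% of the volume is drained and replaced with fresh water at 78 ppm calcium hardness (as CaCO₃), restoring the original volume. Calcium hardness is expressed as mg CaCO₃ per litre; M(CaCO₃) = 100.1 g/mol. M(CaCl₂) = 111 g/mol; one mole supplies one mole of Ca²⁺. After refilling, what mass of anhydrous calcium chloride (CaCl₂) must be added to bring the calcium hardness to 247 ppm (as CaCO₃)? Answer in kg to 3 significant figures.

22.6 kg

After draining 58% and refilling: 396 × 0.42 + 78 × 0.58 = 211.56 ppm.
Deficit to target: 247 − 211.56 = 35.44 mg/L.
As CaCO₃: 35.44 mg/L × 576,000 L = 20,410 g; ÷ 100.1 = 203.9 mol Ca²⁺.
Mass: 203.9 × 111 = 22,640 g.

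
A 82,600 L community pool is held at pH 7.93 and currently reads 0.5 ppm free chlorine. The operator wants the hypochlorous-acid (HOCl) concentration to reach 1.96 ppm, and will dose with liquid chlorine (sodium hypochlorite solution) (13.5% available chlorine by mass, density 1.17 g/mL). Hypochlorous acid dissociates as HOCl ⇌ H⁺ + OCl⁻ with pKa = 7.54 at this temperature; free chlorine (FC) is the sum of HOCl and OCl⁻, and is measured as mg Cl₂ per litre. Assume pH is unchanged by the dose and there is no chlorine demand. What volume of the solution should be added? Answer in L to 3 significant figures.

3.28 L

[OCl⁻]/[HOCl] = 10^(pH − pKa) = 10^(7.93 − 7.54) = 2.455; fraction as HOCl = 1/(1 + 2.455) = 0.2895.
Free chlorine required for 1.96 ppm HOCl: 1.96 / 0.2895 = 6.771 ppm.
FC to add: 6.771 − 0.5 = 6.271 mg/L as Cl₂.
Cl₂ equivalent: 6.271 mg/L × 82,600 L = 518 g.
Product at 13.5% available Cl: 518 / 0.135 = 3837 g.
Volume: 3837 g ÷ 1.17 g/mL = 3280 mL.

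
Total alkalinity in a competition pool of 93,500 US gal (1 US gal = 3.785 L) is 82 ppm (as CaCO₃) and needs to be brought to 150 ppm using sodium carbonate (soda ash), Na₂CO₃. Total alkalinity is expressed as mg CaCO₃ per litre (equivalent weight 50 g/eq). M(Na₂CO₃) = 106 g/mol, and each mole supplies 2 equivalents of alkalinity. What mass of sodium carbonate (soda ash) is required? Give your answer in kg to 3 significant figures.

25.5 kg

Volume: 93,500 US gal × 3.785 L/gal = 353,898 L.
Alkalinity to add: (150 − 82) = 68 mg/L as CaCO₃ × 353,898 L = 24,070 g as CaCO₃.
Equivalents: 24,070 g ÷ 50 g/eq = 481.3 eq.
Each mole of Na₂CO₃ supplies 2 eq, so 481.3 / 2 = 240.7 mol.
Mass: 240.7 mol × 106 g/mol = 25,510 g.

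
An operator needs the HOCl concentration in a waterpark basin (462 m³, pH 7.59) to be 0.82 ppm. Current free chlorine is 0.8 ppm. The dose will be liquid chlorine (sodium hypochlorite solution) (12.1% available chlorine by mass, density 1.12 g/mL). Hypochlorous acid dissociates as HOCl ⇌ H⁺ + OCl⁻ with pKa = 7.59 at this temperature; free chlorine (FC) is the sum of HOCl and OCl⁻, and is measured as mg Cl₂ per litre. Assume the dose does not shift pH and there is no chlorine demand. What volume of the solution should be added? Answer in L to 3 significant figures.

2.86 L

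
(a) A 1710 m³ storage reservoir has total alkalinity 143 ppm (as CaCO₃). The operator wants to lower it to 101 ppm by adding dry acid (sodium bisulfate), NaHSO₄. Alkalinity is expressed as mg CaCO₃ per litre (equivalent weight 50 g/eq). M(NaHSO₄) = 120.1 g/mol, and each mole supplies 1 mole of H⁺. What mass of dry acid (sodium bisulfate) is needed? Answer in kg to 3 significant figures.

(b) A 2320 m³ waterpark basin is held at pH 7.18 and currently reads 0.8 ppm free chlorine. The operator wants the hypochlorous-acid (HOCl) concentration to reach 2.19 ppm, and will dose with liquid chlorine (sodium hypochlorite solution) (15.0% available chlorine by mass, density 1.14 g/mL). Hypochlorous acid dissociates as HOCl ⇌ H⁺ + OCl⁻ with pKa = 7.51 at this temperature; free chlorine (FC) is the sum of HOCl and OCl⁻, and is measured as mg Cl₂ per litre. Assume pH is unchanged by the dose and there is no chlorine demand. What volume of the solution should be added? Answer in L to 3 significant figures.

(a) Volume: 1710 m³ = 1,710,000 L.
(a) Alkalinity to neutralize: (143 − 101) = 42 mg/L as CaCO₃ × 1,710,000 L = 71,820 g as CaCO₃.
(a) Equivalents of H⁺ required: 71,820 ÷ 50 g/eq = 1436 eq = 1436 mol NaHSO₄.
(a) Mass of NaHSO₄: 1436 × 120.1 = 172,500 g.

(b) Volume: 2320 m³ = 2,320,000 L.
(b) [OCl⁻]/[HOCl] = 10^(pH − pKa) = 10^(7.18 − 7.51) = 0.4677; fraction as HOCl = 1/(1 + 0.4677) = 0.6813.
(b) Free chlorine required for 2.19 ppm HOCl: 2.19 / 0.6813 = 3.214 ppm.
(b) FC to add: 3.214 − 0.8 = 2.414 mg/L as Cl₂.
(b) Cl₂ equivalent: 2.414 mg/L × 2,320,000 L = 5601 g.
(b) Product at 15.0% available Cl: 5601 / 0.15 = 37,340 g.
(b) Volume: 37,340 g ÷ 1.14 g/mL = 32,760 mL.

(a) 173 kg; (b) 32.8 L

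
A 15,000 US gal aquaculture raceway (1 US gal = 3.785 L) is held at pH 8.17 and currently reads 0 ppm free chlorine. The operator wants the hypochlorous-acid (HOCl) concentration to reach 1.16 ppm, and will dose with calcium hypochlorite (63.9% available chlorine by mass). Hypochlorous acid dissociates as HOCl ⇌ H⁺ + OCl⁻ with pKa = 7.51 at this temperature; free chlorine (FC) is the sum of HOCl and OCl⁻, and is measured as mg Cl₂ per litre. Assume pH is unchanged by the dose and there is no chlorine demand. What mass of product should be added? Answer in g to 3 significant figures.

574 g

Volume: 15,000 US gal × 3.785 L/gal = 56,775 L.
[OCl⁻]/[HOCl] = 10^(pH − pKa) = 10^(8.17 − 7.51) = 4.571; fraction as HOCl = 1/(1 + 4.571) = 0.1795.
Free chlorine required for 1.16 ppm HOCl: 1.16 / 0.1795 = 6.462 ppm.
FC to add: 6.462 − 0 = 6.462 mg/L as Cl₂.
Cl₂ equivalent: 6.462 mg/L × 56,775 L = 366.9 g.
Product at 63.9% available Cl: 366.9 / 0.639 = 574.2 g.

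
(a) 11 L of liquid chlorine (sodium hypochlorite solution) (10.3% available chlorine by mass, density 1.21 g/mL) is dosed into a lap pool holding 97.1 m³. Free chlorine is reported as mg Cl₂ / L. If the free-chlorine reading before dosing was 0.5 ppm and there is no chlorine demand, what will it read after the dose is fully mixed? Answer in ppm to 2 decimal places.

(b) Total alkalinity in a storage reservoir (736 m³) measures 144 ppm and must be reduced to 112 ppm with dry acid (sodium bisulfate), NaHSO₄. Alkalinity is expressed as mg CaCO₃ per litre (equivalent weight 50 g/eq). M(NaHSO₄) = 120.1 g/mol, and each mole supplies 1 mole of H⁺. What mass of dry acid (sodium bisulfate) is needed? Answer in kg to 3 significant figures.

(a) 14.62 ppm; (b) 56.6 kg

(a) Volume: 97.1 m³ = 97,100 L.
(a) Mass of solution: 11 L × 1000 mL/L × 1.21 g/mL = 13,310 g.
(a) Available chlorine delivered: 13,310 g × 0.103 = 1371 g as Cl₂.
(a) Concentration rise: 1371 g / 97,100 L = 14.12 mg/L = 14.12 ppm.
(a) Final FC: 0.5 + 14.12 = 14.62 ppm.

(b) Volume: 736 m³ = 736,000 L.
(b) Alkalinity to neutralize: (144 − 112) = 32 mg/L as CaCO₃ × 736,000 L = 23,550 g as CaCO₃.
(b) Equivalents of H⁺ required: 23,550 ÷ 50 g/eq = 471 eq = 471 mol NaHSO₄.
(b) Mass of NaHSO₄: 471 × 120.1 = 56,570 g.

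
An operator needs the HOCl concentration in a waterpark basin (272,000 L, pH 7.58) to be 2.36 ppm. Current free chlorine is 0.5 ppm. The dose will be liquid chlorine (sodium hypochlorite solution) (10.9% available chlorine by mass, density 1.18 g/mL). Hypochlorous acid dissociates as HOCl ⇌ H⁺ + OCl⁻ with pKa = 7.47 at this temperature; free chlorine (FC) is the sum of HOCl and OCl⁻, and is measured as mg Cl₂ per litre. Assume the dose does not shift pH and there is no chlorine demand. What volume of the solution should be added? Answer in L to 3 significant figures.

10.4 L

[OCl⁻]/[HOCl] = 10^(pH − pKa) = 10^(7.58 − 7.47) = 1.288; fraction as HOCl = 1/(1 + 1.288) = 0.437.
Free chlorine required for 2.36 ppm HOCl: 2.36 / 0.437 = 5.4 ppm.
FC to add: 5.4 − 0.5 = 4.9 mg/L as Cl₂.
Cl₂ equivalent: 4.9 mg/L × 272,000 L = 1333 g.
Product at 10.9% available Cl: 1333 / 0.109 = 12,230 g.
Volume: 12,230 g ÷ 1.18 g/mL = 10,360 mL.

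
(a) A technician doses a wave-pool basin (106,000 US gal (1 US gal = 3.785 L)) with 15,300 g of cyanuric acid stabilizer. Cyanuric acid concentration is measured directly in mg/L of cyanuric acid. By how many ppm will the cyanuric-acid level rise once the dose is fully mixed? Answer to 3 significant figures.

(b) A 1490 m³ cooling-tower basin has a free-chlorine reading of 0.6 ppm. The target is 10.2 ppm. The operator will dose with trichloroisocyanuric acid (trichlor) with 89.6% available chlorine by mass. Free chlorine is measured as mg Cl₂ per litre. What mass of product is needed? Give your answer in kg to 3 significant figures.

(a) Volume: 106,000 US gal × 3.785 L/gal = 401,210 L.
(a) Rise: 15,300 g / 401,210 L × 1000 = 38.13 mg/L.

(b) Volume: 1490 m³ = 1,490,000 L.
(b) Chlorine deficit: 10.2 − 0.6 = 9.6 ppm = 9.6 mg/L as Cl₂.
(b) Cl₂ equivalent needed: 9.6 mg/L × 1,490,000 L = 14,300,000 mg = 14,300 g.
(b) Product at 89.6% available chlorine: 14,300 / 0.896 = 15,960 g.

(a) 38.1 ppm; (b) 16.0 kg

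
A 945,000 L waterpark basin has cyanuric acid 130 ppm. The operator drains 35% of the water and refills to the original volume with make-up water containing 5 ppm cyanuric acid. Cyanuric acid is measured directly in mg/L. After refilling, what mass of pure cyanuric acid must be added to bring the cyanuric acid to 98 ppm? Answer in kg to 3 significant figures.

11.1 kg

After draining 35% and refilling: 130 × 0.65 + 5 × 0.35 = 86.25 ppm.
Deficit to target: 98 − 86.25 = 11.75 mg/L.
Mass: 11.75 mg/L × 945,000 L = 11,100 g cyanuric acid.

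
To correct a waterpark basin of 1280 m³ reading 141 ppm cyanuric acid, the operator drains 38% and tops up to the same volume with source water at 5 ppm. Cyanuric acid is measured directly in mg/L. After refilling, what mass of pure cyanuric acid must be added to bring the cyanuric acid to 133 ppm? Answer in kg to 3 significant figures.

Volume: 1280 m³ = 1,280,000 L.
After draining 38% and refilling: 141 × 0.62 + 5 × 0.38 = 89.32 ppm.
Deficit to target: 133 − 89.32 = 43.68 mg/L.
Mass: 43.68 mg/L × 1,280,000 L = 55,910 g cyanuric acid.

55.9 kg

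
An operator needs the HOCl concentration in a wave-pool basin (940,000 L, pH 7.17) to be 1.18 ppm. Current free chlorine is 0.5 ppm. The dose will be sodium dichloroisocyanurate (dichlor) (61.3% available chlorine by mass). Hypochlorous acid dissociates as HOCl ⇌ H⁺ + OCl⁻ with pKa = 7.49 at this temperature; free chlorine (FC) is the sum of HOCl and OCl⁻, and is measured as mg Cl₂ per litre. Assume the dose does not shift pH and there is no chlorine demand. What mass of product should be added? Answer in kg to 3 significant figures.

1.91 kg

[OCl⁻]/[HOCl] = 10^(pH − pKa) = 10^(7.17 − 7.49) = 0.4786; fraction as HOCl = 1/(1 + 0.4786) = 0.6763.
Free chlorine required for 1.18 ppm HOCl: 1.18 / 0.6763 = 1.745 ppm.
FC to add: 1.745 − 0.5 = 1.245 mg/L as Cl₂.
Cl₂ equivalent: 1.245 mg/L × 940,000 L = 1170 g.
Product at 61.3% available Cl: 1170 / 0.613 = 1909 g.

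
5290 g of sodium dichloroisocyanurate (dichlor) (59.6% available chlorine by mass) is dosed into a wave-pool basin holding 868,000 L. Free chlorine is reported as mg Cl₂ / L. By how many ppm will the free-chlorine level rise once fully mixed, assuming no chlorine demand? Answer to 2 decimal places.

3.63 ppm

Available chlorine delivered: 5290 g × 0.596 = 3153 g as Cl₂.
Concentration rise: 3153 g / 868,000 L = 3.632 mg/L = 3.63 ppm.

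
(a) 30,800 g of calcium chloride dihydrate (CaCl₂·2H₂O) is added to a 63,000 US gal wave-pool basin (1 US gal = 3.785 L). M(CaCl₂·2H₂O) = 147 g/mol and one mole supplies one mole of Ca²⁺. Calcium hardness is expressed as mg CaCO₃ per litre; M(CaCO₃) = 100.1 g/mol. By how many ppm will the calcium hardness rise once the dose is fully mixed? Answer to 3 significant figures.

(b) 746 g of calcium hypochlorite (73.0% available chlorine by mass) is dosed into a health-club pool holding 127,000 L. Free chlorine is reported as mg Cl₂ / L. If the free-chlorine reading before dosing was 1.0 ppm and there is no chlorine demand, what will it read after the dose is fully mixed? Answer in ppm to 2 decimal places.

(a) Volume: 63,000 US gal × 3.785 L/gal = 238,455 L.
(a) Moles of Ca²⁺: 30,800 g ÷ 147 g/mol = 209.5 mol.
(a) As CaCO₃: 209.5 mol × 100.1 g/mol = 20,970 g.
(a) Rise: 20,970 g / 238,455 L × 1000 = 87.96 mg/L.

(b) Available chlorine delivered: 746 g × 0.73 = 544.6 g as Cl₂.
(b) Concentration rise: 544.6 g / 127,000 L = 4.288 mg/L = 4.29 ppm.
(b) Final FC: 1.0 + 4.29 = 5.29 ppm.

(a) 88.0 ppm; (b) 5.29 ppm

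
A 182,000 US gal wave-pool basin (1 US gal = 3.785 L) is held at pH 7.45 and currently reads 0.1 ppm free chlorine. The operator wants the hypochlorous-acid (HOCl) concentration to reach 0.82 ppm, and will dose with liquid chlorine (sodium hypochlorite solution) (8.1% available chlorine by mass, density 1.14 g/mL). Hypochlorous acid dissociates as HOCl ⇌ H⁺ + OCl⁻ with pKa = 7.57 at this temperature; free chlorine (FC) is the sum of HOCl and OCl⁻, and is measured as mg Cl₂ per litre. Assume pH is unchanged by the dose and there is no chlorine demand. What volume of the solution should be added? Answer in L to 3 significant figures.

10.0 L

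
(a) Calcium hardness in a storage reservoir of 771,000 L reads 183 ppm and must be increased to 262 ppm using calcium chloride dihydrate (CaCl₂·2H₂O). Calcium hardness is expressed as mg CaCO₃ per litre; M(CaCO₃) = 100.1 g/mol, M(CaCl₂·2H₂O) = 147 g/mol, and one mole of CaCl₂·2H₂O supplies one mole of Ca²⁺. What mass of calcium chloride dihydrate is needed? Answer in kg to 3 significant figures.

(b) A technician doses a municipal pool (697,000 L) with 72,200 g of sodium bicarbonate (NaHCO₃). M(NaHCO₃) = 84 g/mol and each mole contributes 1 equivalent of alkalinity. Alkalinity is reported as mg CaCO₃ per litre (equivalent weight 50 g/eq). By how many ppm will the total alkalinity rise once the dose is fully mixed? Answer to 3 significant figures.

(a) Hardness to add: (262 − 183) = 79 mg/L as CaCO₃ × 771,000 L = 60,910 g as CaCO₃.
(a) Moles of Ca²⁺ (1 mol Ca²⁺ ≡ 1 mol CaCO₃): 60,910 / 100.1 g/mol = 608.5 mol.
(a) Mass of CaCl₂·2H₂O: 608.5 × 147 = 89,450 g.

(b) Moles of NaHCO₃: 72,200 g ÷ 84 g/mol = 859.5 mol → 859.5 eq of alkalinity.
(b) As CaCO₃: 859.5 eq × 50 g/eq = 42,980 g.
(b) Rise: 42,980 g / 697,000 L × 1000 = 61.66 mg/L.

(a) 89.4 kg; (b) 61.7 ppm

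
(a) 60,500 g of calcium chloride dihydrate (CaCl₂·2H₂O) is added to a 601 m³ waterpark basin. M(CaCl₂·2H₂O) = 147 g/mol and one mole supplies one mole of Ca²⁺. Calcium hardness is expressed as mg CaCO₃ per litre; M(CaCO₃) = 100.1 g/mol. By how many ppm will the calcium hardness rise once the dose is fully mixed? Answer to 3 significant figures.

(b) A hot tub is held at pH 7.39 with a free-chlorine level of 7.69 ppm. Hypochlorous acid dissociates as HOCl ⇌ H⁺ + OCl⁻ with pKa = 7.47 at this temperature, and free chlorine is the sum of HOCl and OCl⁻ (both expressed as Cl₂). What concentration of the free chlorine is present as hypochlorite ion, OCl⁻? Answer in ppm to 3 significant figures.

(a) Volume: 601 m³ = 601,000 L.
(a) Moles of Ca²⁺: 60,500 g ÷ 147 g/mol = 411.6 mol.
(a) As CaCO₃: 411.6 mol × 100.1 g/mol = 41,200 g.
(a) Rise: 41,200 g / 601,000 L × 1000 = 68.55 mg/L.

(b) [OCl⁻]/[HOCl] = 10^(pH − pKa) = 10^(7.39 − 7.47) = 10^-0.08 = 0.8318.
(b) Fraction as HOCl = 1 / (1 + 0.8318) = 0.5459.
(b) OCl⁻ = (1 − 0.5459) × 7.69 ppm = 3.492 ppm.

(a) 68.5 ppm; (b) 3.49 ppm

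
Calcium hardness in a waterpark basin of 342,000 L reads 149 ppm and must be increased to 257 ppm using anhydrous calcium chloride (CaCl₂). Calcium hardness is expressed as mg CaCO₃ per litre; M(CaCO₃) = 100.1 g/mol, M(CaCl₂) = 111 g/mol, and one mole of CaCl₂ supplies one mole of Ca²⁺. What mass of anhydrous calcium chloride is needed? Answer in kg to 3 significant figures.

Hardness to add: (257 − 149) = 108 mg/L as CaCO₃ × 342,000 L = 36,940 g as CaCO₃.
Moles of Ca²⁺ (1 mol Ca²⁺ ≡ 1 mol CaCO₃): 36,940 / 100.1 g/mol = 369 mol.
Mass of CaCl₂: 369 × 111 = 40,960 g.

41.0 kg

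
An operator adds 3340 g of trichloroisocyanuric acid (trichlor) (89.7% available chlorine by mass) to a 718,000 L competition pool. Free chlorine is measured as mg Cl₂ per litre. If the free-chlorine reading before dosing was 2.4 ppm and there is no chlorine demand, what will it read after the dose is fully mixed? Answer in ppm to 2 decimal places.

Available chlorine delivered: 3340 g × 0.897 = 2996 g as Cl₂.
Concentration rise: 2996 g / 718,000 L = 4.173 mg/L = 4.17 ppm.
Final FC: 2.4 + 4.17 = 6.57 ppm.

6.57 ppm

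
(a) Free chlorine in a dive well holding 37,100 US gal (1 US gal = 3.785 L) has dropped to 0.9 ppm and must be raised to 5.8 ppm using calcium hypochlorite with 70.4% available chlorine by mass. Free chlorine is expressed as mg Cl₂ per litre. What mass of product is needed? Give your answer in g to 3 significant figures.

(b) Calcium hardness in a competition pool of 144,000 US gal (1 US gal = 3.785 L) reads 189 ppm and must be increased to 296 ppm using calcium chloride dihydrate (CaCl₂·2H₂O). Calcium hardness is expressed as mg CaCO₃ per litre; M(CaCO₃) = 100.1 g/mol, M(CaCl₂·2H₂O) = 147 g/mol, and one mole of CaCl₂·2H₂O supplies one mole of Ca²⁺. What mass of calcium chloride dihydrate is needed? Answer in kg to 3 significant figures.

(a) 977 g; (b) 85.6 kg

(a) Volume: 37,100 US gal × 3.785 L/gal = 140,424 L.
(a) Chlorine deficit: 5.8 − 0.9 = 4.9 ppm = 4.9 mg/L as Cl₂.
(a) Cl₂ equivalent needed: 4.9 mg/L × 140,424 L = 688,100 mg = 688.1 g.
(a) Product at 70.4% available chlorine: 688.1 / 0.704 = 977.4 g.

(b) Volume: 144,000 US gal × 3.785 L/gal = 545,040 L.
(b) Hardness to add: (296 − 189) = 107 mg/L as CaCO₃ × 545,040 L = 58,320 g as CaCO₃.
(b) Moles of Ca²⁺ (1 mol Ca²⁺ ≡ 1 mol CaCO₃): 58,320 / 100.1 g/mol = 582.6 mol.
(b) Mass of CaCl₂·2H₂O: 582.6 × 147 = 85,640 g.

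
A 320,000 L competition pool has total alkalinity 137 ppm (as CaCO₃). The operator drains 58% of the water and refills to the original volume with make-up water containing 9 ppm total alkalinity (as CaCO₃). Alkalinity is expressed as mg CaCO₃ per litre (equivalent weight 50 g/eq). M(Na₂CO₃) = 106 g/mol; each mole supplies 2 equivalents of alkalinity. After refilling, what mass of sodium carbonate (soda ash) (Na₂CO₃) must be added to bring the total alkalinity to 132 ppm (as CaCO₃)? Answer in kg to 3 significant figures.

23.5 kg

After draining 58% and refilling: 137 × 0.42 + 9 × 0.58 = 62.76 ppm.
Deficit to target: 132 − 62.76 = 69.24 mg/L.
As CaCO₃: 69.24 mg/L × 320,000 L = 22,160 g; ÷ 50 g/eq ÷ 2 = 221.6 mol Na₂CO₃.
Mass: 221.6 × 106 = 23,490 g.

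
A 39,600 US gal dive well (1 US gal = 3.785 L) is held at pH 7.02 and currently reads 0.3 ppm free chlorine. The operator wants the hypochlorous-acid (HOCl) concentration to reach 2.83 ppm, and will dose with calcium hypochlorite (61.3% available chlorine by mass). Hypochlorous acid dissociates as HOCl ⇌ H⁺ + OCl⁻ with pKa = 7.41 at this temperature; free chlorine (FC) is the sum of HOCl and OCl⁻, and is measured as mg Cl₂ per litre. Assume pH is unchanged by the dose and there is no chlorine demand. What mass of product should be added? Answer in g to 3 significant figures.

Volume: 39,600 US gal × 3.785 L/gal = 149,886 L.
[OCl⁻]/[HOCl] = 10^(pH − pKa) = 10^(7.02 − 7.41) = 0.4074; fraction as HOCl = 1/(1 + 0.4074) = 0.7105.
Free chlorine required for 2.83 ppm HOCl: 2.83 / 0.7105 = 3.983 ppm.
FC to add: 3.983 − 0.3 = 3.683 mg/L as Cl₂.
Cl₂ equivalent: 3.683 mg/L × 149,886 L = 552 g.
Product at 61.3% available Cl: 552 / 0.613 = 900.5 g.

901 g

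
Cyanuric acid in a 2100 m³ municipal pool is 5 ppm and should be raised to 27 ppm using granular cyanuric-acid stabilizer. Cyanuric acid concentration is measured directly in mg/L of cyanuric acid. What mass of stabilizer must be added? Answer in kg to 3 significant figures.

46.2 kg

Volume: 2100 m³ = 2,100,000 L.
CYA to add: (27 − 5) = 22 mg/L × 2,100,000 L = 46,200 g cyanuric acid.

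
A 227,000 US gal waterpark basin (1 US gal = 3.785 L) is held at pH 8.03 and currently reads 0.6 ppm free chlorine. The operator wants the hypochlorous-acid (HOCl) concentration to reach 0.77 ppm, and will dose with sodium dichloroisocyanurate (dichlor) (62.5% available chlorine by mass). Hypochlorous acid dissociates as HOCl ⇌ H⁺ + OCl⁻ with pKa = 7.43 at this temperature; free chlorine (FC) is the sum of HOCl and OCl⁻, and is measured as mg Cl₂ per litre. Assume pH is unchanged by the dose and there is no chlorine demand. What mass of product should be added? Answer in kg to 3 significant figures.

4.45 kg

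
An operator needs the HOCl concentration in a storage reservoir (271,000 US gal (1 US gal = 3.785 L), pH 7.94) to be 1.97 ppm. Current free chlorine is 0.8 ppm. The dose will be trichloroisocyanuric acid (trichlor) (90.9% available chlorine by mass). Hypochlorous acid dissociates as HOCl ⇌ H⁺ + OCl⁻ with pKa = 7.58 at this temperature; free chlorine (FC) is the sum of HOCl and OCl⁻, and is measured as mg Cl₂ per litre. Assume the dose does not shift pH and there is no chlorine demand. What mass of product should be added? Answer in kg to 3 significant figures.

Volume: 271,000 US gal × 3.785 L/gal = 1,025,735 L.
[OCl⁻]/[HOCl] = 10^(pH − pKa) = 10^(7.94 − 7.58) = 2.291; fraction as HOCl = 1/(1 + 2.291) = 0.3039.
Free chlorine required for 1.97 ppm HOCl: 1.97 / 0.3039 = 6.483 ppm.
FC to add: 6.483 − 0.8 = 5.683 mg/L as Cl₂.
Cl₂ equivalent: 5.683 mg/L × 1,025,735 L = 5829 g.
Product at 90.9% available Cl: 5829 / 0.909 = 6413 g.

6.41 kg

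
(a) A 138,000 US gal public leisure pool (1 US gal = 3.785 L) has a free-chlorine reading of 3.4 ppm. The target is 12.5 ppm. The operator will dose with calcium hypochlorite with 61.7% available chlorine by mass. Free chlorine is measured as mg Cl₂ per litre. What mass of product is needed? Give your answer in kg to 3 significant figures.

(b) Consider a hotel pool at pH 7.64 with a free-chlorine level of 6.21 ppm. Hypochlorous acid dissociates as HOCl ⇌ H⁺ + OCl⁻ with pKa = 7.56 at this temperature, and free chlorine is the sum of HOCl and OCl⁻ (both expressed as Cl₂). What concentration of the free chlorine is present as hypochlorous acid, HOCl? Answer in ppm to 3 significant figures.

(a) Volume: 138,000 US gal × 3.785 L/gal = 522,330 L.
(a) Chlorine deficit: 12.5 − 3.4 = 9.1 ppm = 9.1 mg/L as Cl₂.
(a) Cl₂ equivalent needed: 9.1 mg/L × 522,330 L = 4,753,000 mg = 4753 g.
(a) Product at 61.7% available chlorine: 4753 / 0.617 = 7704 g.

(b) [OCl⁻]/[HOCl] = 10^(pH − pKa) = 10^(7.64 − 7.56) = 10^0.08 = 1.202.
(b) Fraction as HOCl = 1 / (1 + 1.202) = 0.4541.
(b) HOCl = 0.4541 × 6.21 ppm = 2.82 ppm.

(a) 7.70 kg; (b) 2.82 ppm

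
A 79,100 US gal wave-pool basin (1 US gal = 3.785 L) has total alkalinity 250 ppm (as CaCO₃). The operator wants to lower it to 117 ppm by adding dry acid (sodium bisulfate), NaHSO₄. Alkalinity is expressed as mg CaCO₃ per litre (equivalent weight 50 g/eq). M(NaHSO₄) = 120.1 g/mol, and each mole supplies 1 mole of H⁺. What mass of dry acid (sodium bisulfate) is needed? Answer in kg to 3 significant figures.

Volume: 79,100 US gal × 3.785 L/gal = 299,394 L.
Alkalinity to neutralize: (250 − 117) = 133 mg/L as CaCO₃ × 299,394 L = 39,820 g as CaCO₃.
Equivalents of H⁺ required: 39,820 ÷ 50 g/eq = 796.4 eq = 796.4 mol NaHSO₄.
Mass of NaHSO₄: 796.4 × 120.1 = 95,650 g.

95.6 kg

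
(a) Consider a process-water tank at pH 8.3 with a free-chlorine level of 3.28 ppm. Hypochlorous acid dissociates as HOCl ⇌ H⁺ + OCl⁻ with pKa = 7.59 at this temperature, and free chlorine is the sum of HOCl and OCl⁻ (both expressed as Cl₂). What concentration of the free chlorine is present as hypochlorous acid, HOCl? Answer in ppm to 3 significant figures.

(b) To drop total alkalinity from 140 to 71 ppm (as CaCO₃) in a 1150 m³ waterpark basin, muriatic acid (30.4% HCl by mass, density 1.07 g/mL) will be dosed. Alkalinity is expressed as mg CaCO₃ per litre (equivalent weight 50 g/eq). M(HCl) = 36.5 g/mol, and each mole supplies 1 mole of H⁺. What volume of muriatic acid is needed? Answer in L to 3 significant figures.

(a) 0.535 ppm; (b) 178 L

(a) [OCl⁻]/[HOCl] = 10^(pH − pKa) = 10^(8.3 − 7.59) = 10^0.71 = 5.129.
(a) Fraction as HOCl = 1 / (1 + 5.129) = 0.1632.
(a) HOCl = 0.1632 × 3.28 ppm = 0.5352 ppm.

(b) Volume: 1150 m³ = 1,150,000 L.
(b) Alkalinity to neutralize: (140 − 71) = 69 mg/L as CaCO₃ × 1,150,000 L = 79,350 g as CaCO₃.
(b) Equivalents of H⁺ required: 79,350 ÷ 50 g/eq = 1587 eq = 1587 mol HCl.
(b) Mass of HCl: 1587 × 36.5 = 57,930 g.
(b) Mass of 30.4% solution: 57,930 / 0.304 = 190,500 g.
(b) Volume: 190,500 g ÷ 1.07 g/mL = 178,100 mL.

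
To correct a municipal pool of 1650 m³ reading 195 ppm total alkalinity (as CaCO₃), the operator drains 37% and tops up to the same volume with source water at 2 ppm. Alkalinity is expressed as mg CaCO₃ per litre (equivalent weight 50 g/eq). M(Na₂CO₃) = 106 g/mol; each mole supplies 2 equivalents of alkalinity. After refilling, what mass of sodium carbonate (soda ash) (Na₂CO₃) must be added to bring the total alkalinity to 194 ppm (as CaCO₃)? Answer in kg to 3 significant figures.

Volume: 1650 m³ = 1,650,000 L.
After draining 37% and refilling: 195 × 0.63 + 2 × 0.37 = 123.59 ppm.
Deficit to target: 194 − 123.59 = 70.41 mg/L.
As CaCO₃: 70.41 mg/L × 1,650,000 L = 116,200 g; ÷ 50 g/eq ÷ 2 = 1162 mol Na₂CO₃.
Mass: 1162 × 106 = 123,100 g.

123 kg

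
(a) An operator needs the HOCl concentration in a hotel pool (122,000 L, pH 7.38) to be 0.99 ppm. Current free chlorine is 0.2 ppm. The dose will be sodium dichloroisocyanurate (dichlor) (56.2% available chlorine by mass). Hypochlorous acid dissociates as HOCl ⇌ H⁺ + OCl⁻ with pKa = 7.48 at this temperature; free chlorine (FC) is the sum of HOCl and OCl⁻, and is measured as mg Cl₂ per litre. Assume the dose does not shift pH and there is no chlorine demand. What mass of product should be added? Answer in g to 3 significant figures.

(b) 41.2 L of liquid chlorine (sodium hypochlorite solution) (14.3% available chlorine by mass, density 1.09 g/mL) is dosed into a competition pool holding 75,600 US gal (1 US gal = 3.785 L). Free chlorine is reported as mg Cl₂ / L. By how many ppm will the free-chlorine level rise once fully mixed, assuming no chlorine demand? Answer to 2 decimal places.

(a) [OCl⁻]/[HOCl] = 10^(pH − pKa) = 10^(7.38 − 7.48) = 0.7943; fraction as HOCl = 1/(1 + 0.7943) = 0.5573.
(a) Free chlorine required for 0.99 ppm HOCl: 0.99 / 0.5573 = 1.776 ppm.
(a) FC to add: 1.776 − 0.2 = 1.576 mg/L as Cl₂.
(a) Cl₂ equivalent: 1.576 mg/L × 122,000 L = 192.3 g.
(a) Product at 56.2% available Cl: 192.3 / 0.562 = 342.2 g.

(b) Volume: 75,600 US gal × 3.785 L/gal = 286,146 L.
(b) Mass of solution: 41.2 L × 1000 mL/L × 1.09 g/mL = 44,910 g.
(b) Available chlorine delivered: 44,910 g × 0.143 = 6422 g as Cl₂.
(b) Concentration rise: 6422 g / 286,146 L = 22.44 mg/L = 22.44 ppm.

(a) 342 g; (b) 22.44 ppm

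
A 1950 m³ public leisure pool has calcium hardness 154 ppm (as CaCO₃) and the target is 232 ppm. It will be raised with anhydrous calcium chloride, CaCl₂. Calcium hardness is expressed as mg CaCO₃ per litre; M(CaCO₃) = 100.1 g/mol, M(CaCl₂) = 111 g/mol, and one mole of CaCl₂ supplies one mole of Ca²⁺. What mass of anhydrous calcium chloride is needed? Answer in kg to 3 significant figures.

169 kg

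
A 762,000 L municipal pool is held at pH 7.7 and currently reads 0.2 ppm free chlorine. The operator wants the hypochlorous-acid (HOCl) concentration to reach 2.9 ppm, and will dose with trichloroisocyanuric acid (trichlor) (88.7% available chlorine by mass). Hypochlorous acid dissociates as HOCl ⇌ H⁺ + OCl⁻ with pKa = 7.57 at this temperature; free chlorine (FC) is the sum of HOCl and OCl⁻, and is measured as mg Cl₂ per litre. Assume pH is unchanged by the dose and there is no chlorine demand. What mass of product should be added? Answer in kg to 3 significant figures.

5.68 kg

[OCl⁻]/[HOCl] = 10^(pH − pKa) = 10^(7.7 − 7.57) = 1.349; fraction as HOCl = 1/(1 + 1.349) = 0.4257.
Free chlorine required for 2.9 ppm HOCl: 2.9 / 0.4257 = 6.812 ppm.
FC to add: 6.812 − 0.2 = 6.612 mg/L as Cl₂.
Cl₂ equivalent: 6.612 mg/L × 762,000 L = 5038 g.
Product at 88.7% available Cl: 5038 / 0.887 = 5680 g.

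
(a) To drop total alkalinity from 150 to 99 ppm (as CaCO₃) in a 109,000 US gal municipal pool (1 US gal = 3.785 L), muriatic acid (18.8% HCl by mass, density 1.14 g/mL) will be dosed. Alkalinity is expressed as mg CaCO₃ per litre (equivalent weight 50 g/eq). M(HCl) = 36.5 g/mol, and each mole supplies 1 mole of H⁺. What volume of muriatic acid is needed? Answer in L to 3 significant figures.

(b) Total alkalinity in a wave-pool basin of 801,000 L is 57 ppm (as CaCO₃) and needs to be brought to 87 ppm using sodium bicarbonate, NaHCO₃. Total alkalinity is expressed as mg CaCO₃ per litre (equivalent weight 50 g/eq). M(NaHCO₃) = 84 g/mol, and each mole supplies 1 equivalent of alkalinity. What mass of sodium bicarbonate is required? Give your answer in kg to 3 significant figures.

(a) 71.7 L; (b) 40.4 kg

(a) Volume: 109,000 US gal × 3.785 L/gal = 412,565 L.
(a) Alkalinity to neutralize: (150 − 99) = 51 mg/L as CaCO₃ × 412,565 L = 21,040 g as CaCO₃.
(a) Equivalents of H⁺ required: 21,040 ÷ 50 g/eq = 420.8 eq = 420.8 mol HCl.
(a) Mass of HCl: 420.8 × 36.5 = 15,360 g.
(a) Mass of 18.8% solution: 15,360 / 0.188 = 81,700 g.
(a) Volume: 81,700 g ÷ 1.14 g/mL = 71,670 mL.

(b) Alkalinity to add: (87 − 57) = 30 mg/L as CaCO₃ × 801,000 L = 24,030 g as CaCO₃.
(b) Equivalents: 24,030 g ÷ 50 g/eq = 480.6 eq.
(b) NaHCO₃ supplies 1 eq per mole → 480.6 mol.
(b) Mass: 480.6 mol × 84 g/mol = 40,370 g.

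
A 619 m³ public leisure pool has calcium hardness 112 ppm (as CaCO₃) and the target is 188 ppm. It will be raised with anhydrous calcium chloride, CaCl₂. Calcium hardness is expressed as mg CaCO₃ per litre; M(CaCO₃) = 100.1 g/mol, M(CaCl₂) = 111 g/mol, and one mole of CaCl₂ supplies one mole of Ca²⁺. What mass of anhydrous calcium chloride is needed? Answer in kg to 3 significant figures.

Volume: 619 m³ = 619,000 L.
Hardness to add: (188 − 112) = 76 mg/L as CaCO₃ × 619,000 L = 47,040 g as CaCO₃.
Moles of Ca²⁺ (1 mol Ca²⁺ ≡ 1 mol CaCO₃): 47,040 / 100.1 g/mol = 470 mol.
Mass of CaCl₂: 470 × 111 = 52,170 g.

52.2 kg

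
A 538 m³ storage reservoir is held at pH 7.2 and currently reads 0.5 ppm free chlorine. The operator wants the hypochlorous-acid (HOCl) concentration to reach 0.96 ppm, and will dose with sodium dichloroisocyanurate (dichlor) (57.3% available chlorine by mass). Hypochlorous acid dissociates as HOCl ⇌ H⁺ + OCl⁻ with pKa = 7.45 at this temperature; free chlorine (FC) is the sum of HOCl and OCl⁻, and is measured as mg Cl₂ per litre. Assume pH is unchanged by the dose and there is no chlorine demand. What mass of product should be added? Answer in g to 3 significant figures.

939 g

Volume: 538 m³ = 538,000 L.
[OCl⁻]/[HOCl] = 10^(pH − pKa) = 10^(7.2 − 7.45) = 0.5623; fraction as HOCl = 1/(1 + 0.5623) = 0.6401.
Free chlorine required for 0.96 ppm HOCl: 0.96 / 0.6401 = 1.5 ppm.
FC to add: 1.5 − 0.5 = 0.9998 mg/L as Cl₂.
Cl₂ equivalent: 0.9998 mg/L × 538,000 L = 537.9 g.
Product at 57.3% available Cl: 537.9 / 0.573 = 938.8 g.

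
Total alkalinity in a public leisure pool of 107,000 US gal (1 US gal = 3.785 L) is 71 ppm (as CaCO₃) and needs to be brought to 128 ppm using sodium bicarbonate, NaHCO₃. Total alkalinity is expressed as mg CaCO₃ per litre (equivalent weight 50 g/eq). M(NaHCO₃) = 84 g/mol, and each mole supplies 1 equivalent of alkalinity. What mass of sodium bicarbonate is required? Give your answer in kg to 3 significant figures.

Volume: 107,000 US gal × 3.785 L/gal = 404,995 L.
Alkalinity to add: (128 − 71) = 57 mg/L as CaCO₃ × 404,995 L = 23,080 g as CaCO₃.
Equivalents: 23,080 g ÷ 50 g/eq = 461.7 eq.
NaHCO₃ supplies 1 eq per mole → 461.7 mol.
Mass: 461.7 mol × 84 g/mol = 38,780 g.

38.8 kg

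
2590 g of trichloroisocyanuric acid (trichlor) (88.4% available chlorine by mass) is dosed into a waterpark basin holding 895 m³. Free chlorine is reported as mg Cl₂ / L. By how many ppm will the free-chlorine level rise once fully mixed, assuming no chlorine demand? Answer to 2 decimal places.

Volume: 895 m³ = 895,000 L.
Available chlorine delivered: 2590 g × 0.884 = 2290 g as Cl₂.
Concentration rise: 2290 g / 895,000 L = 2.558 mg/L = 2.56 ppm.

2.56 ppm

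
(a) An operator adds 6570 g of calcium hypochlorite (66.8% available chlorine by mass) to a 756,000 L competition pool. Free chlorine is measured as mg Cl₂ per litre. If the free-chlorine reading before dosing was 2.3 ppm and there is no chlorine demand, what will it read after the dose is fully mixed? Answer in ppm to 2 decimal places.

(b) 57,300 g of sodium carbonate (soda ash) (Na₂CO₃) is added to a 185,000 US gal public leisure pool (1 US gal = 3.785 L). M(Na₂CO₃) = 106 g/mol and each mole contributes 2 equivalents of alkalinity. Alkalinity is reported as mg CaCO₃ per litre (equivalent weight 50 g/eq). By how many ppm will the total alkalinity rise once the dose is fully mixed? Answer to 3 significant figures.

(a) 8.11 ppm; (b) 77.2 ppm

(a) Available chlorine delivered: 6570 g × 0.668 = 4389 g as Cl₂.
(a) Concentration rise: 4389 g / 756,000 L = 5.805 mg/L = 5.81 ppm.
(a) Final FC: 2.3 + 5.81 = 8.11 ppm.

(b) Volume: 185,000 US gal × 3.785 L/gal = 700,225 L.
(b) Moles of Na₂CO₃: 57,300 g ÷ 106 g/mol = 540.6 mol → 1081 eq of alkalinity.
(b) As CaCO₃: 1081 eq × 50 g/eq = 54,060 g.
(b) Rise: 54,060 g / 700,225 L × 1000 = 77.2 mg/L.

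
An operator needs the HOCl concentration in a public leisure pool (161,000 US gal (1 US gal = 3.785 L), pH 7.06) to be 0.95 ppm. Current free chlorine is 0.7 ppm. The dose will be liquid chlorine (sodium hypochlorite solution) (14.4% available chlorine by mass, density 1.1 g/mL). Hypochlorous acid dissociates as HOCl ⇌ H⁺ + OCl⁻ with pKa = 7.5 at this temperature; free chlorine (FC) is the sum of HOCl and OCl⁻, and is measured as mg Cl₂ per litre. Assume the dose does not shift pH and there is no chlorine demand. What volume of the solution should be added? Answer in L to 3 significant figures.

2.29 L

Volume: 161,000 US gal × 3.785 L/gal = 609,385 L.
[OCl⁻]/[HOCl] = 10^(pH − pKa) = 10^(7.06 − 7.5) = 0.3631; fraction as HOCl = 1/(1 + 0.3631) = 0.7336.
Free chlorine required for 0.95 ppm HOCl: 0.95 / 0.7336 = 1.295 ppm.
FC to add: 1.295 − 0.7 = 0.5949 mg/L as Cl₂.
Cl₂ equivalent: 0.5949 mg/L × 609,385 L = 362.5 g.
Product at 14.4% available Cl: 362.5 / 0.144 = 2518 g.
Volume: 2518 g ÷ 1.1 g/mL = 2289 mL.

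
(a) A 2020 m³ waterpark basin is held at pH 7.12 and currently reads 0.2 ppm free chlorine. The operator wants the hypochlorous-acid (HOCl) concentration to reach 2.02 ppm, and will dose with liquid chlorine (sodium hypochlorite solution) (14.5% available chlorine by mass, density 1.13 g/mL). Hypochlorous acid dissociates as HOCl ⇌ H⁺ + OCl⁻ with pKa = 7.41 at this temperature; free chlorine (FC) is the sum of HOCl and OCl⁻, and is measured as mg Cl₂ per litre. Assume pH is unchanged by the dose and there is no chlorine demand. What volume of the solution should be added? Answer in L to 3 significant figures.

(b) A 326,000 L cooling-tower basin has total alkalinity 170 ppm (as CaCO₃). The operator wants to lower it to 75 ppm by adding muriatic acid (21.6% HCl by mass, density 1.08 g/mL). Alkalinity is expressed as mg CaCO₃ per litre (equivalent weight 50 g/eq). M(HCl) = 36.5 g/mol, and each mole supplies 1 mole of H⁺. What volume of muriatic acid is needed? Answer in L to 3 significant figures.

(a) 35.2 L; (b) 96.9 L

(a) Volume: 2020 m³ = 2,020,000 L.
(a) [OCl⁻]/[HOCl] = 10^(pH − pKa) = 10^(7.12 − 7.41) = 0.5129; fraction as HOCl = 1/(1 + 0.5129) = 0.661.
(a) Free chlorine required for 2.02 ppm HOCl: 2.02 / 0.661 = 3.056 ppm.
(a) FC to add: 3.056 − 0.2 = 2.856 mg/L as Cl₂.
(a) Cl₂ equivalent: 2.856 mg/L × 2,020,000 L = 5769 g.
(a) Product at 14.5% available Cl: 5769 / 0.145 = 39,790 g.
(a) Volume: 39,790 g ÷ 1.13 g/mL = 35,210 mL.

(b) Alkalinity to neutralize: (170 − 75) = 95 mg/L as CaCO₃ × 326,000 L = 30,970 g as CaCO₃.
(b) Equivalents of H⁺ required: 30,970 ÷ 50 g/eq = 619.4 eq = 619.4 mol HCl.
(b) Mass of HCl: 619.4 × 36.5 = 22,610 g.
(b) Mass of 21.6% solution: 22,610 / 0.216 = 104,700 g.
(b) Volume: 104,700 g ÷ 1.08 g/mL = 96,910 mL.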